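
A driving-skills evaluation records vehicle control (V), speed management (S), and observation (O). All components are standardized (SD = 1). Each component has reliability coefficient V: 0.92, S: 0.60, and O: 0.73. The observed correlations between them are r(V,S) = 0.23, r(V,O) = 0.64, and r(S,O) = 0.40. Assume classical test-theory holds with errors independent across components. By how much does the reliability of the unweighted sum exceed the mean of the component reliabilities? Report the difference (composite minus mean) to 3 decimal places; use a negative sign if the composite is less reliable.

Var(sum) = 3 + 2.54 = 5.54; true-score variance = 2.25 + 2.54 = 4.79; composite reliability = 0.8646.
Mean component reliability = 0.7500.
Difference = 0.8646 − 0.7500 = 0.115.

0.115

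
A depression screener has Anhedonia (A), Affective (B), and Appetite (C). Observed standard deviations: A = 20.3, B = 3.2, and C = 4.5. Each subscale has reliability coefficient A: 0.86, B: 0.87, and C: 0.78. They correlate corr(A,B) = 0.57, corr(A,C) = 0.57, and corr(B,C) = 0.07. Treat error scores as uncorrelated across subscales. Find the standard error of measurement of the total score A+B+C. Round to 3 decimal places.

Var(total) = 442.58 + 180.209 = 622.789.
True-score variance = 379.101 + 180.209 = 559.311, so reliability = 0.8981.
Error variance = 622.789 − 559.311 = 63.4788; SEM = √63.4788 = 7.967.

7.967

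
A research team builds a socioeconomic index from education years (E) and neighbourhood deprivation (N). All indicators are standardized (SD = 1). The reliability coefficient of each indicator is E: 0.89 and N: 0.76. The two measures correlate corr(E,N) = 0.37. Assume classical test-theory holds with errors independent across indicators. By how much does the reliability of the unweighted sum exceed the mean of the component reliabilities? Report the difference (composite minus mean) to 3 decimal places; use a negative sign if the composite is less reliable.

0.047

Var(sum) = 2 + 0.74 = 2.74; true-score variance = 1.65 + 0.74 = 2.39; composite reliability = 0.8723.
Mean component reliability = 0.8250.
Difference = 0.8723 − 0.8250 = 0.047.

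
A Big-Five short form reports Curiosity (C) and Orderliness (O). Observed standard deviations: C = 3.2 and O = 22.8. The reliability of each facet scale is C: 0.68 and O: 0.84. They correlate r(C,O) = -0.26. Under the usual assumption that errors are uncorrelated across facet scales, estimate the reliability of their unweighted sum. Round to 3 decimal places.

0.824

Var(C+O) = 3.2² + 22.8² + 2·[3.2·22.8·(-0.26)] = 530.08 − 37.9392 = 492.141.
Because errors are independent across components, Cov(Tᵢ,Tⱼ) = Cov(Xᵢ,Xⱼ); the off-diagonal part of the true-score variance is the same as above.
True-score variance = [3.2²·0.68 + 22.8²·0.84] − 37.9392 = 443.629 − 37.9392 = 405.69.
Reliability = 405.69 / 492.141 = 0.824.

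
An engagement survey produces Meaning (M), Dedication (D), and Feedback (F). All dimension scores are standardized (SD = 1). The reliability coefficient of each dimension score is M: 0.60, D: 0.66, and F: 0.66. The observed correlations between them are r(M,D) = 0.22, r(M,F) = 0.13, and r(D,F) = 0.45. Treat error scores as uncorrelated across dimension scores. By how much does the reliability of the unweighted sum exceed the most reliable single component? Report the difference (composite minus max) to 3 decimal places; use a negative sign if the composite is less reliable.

0.105

Var(sum) = 3 + 1.6 = 4.6; true-score variance = 1.92 + 1.6 = 3.52; composite reliability = 0.7652.
Max component reliability = 0.6600.
Difference = 0.7652 − 0.6600 = 0.105.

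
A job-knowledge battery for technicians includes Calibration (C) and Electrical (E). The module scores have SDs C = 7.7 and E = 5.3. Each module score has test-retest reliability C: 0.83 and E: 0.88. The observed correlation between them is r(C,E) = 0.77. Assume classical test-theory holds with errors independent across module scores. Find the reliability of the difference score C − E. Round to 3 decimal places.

Var(C−E) = 7.7² + 5.3² − 2·7.7·5.3·0.77 = 87.38 − 62.8474 = 24.5326.
Under uncorrelated errors the observed covariances equal the true-score covariances, so only the own-variance terms attenuate.
True-score variance = [7.7²·0.83 + 5.3²·0.88] − 62.8474 = 73.9299 − 62.8474 = 11.0825.
Reliability = 11.0825 / 24.5326 = 0.452.

0.452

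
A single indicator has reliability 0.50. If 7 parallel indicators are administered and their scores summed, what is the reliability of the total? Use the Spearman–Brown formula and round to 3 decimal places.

0.875

ρ_k = kρ / (1 + (k−1)ρ) = 7·0.50 / (1 + 6·0.50) = 3.500 / 4.000 = 0.875.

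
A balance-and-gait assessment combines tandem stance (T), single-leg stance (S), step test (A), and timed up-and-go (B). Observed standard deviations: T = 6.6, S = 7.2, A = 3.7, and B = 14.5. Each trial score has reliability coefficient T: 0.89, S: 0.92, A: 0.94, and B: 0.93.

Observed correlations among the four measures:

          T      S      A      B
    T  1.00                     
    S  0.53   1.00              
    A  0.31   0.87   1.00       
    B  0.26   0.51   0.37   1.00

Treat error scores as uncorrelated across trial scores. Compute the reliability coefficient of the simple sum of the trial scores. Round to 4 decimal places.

Var(T+S+A+B) = 6.6² + 7.2² + 3.7² + 14.5² + 2·[6.6·7.2·0.53 + 6.6·3.7·0.31 + 6.6·14.5·0.26 + 7.2·3.7·0.87 + 7.2·14.5·0.51 + 3.7·14.5·0.37] = 319.34 + 307.818 = 627.158.
With uncorrelated errors the cross-covariances are all true-score covariance, so they carry over unchanged; only the diagonal terms shrink to ρᵢσᵢ².
True-score variance = [6.6²·0.89 + 7.2²·0.92 + 3.7²·0.94 + 14.5²·0.93] + 307.818 = 294.862 + 307.818 = 602.681.
Reliability = 602.681 / 627.158 = 0.9610.

0.9610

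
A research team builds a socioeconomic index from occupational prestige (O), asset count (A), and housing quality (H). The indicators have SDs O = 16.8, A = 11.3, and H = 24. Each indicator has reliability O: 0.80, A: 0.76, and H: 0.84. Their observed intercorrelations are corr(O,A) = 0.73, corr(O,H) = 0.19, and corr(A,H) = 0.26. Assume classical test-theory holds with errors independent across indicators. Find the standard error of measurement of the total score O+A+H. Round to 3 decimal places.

13.389

Var(total) = 985.93 + 571.406 = 1557.34.
True-score variance = 806.676 + 571.406 = 1378.08, so reliability = 0.8849.
Error variance = 1557.34 − 1378.08 = 179.254; SEM = √179.254 = 13.389.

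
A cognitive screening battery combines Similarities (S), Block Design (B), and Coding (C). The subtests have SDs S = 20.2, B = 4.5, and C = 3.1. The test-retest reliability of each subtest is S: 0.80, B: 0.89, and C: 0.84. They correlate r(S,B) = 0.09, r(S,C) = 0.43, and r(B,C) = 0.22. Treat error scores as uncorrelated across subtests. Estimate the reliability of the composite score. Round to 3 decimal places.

0.834

Var(S+B+C) = 20.2² + 4.5² + 3.1² + 2·[20.2·4.5·0.09 + 20.2·3.1·0.43 + 4.5·3.1·0.22] = 437.9 + 76.3532 = 514.253.
Under uncorrelated errors the observed covariances equal the true-score covariances, so only the own-variance terms attenuate.
True-score variance = [20.2²·0.80 + 4.5²·0.89 + 3.1²·0.84] + 76.3532 = 352.527 + 76.3532 = 428.88.
Reliability = 428.88 / 514.253 = 0.834.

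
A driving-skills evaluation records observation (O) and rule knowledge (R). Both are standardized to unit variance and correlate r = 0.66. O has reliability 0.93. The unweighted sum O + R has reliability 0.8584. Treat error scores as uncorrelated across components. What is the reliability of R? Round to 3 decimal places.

0.600

Var(O+R) = 2 + 2·0.66 = 3.320.
True-score variance = ρ_O + ρ_R + 2·0.66, so 0.8584 = (0.93 + ρ_R + 1.32) / 3.320.
ρ_R = 0.8584·3.320 − 0.93 − 1.32 = 0.600.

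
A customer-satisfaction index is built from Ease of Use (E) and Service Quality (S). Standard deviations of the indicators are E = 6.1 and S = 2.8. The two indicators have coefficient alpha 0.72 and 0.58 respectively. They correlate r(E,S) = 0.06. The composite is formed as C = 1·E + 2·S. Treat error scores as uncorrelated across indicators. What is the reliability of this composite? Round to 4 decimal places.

Var(C) = 6.1² + 2²·2.8² + 2·[2·6.1·2.8·0.06] = 68.57 + 4.0992 = 72.6692.
Under uncorrelated errors the observed covariances equal the true-score covariances, so only the own-variance terms attenuate.
True-score variance = [6.1²·0.72 + 2²·2.8²·0.58] + 4.0992 = 44.98 + 4.0992 = 49.0792.
Reliability = 49.0792 / 72.6692 = 0.6754.

0.6754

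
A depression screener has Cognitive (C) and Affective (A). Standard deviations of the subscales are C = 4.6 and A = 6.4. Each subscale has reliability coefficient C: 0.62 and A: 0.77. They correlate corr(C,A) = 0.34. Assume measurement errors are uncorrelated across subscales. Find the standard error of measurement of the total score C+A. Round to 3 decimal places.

Var(total) = 62.12 + 20.0192 = 82.1392.
True-score variance = 44.6584 + 20.0192 = 64.6776, so reliability = 0.7874.
Error variance = 82.1392 − 64.6776 = 17.4616; SEM = √17.4616 = 4.179.

4.179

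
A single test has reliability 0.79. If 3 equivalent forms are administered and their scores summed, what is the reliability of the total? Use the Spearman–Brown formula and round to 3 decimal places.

ρ_k = kρ / (1 + (k−1)ρ) = 3·0.79 / (1 + 2·0.79) = 2.370 / 2.580 = 0.919.

0.919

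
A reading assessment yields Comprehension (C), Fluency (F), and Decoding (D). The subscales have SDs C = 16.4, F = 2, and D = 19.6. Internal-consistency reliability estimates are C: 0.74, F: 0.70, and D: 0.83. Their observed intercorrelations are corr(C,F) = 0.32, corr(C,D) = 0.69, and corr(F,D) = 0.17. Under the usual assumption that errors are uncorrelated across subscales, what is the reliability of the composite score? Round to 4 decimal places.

Var(C+F+D) = 16.4² + 2² + 19.6² + 2·[16.4·2·0.32 + 16.4·19.6·0.69 + 2·19.6·0.17] = 657.12 + 477.907 = 1135.03.
Under uncorrelated errors the observed covariances equal the true-score covariances, so only the own-variance terms attenuate.
True-score variance = [16.4²·0.74 + 2²·0.70 + 19.6²·0.83] + 477.907 = 520.683 + 477.907 = 998.59.
Reliability = 998.59 / 1135.03 = 0.8798.

0.8798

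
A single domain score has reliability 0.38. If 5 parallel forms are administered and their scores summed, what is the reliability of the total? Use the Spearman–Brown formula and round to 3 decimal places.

0.754

ρ_k = kρ / (1 + (k−1)ρ) = 5·0.38 / (1 + 4·0.38) = 1.900 / 2.520 = 0.754.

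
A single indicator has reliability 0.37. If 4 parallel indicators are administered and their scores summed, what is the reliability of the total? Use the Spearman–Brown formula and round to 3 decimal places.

0.701

ρ_k = kρ / (1 + (k−1)ρ) = 4·0.37 / (1 + 3·0.37) = 1.480 / 2.110 = 0.701.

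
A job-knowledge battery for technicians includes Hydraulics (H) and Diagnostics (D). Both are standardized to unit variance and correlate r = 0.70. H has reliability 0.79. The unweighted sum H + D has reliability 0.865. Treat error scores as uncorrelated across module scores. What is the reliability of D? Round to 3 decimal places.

Var(H+D) = 2 + 2·0.70 = 3.400.
True-score variance = ρ_H + ρ_D + 2·0.70, so 0.865 = (0.79 + ρ_D + 1.40) / 3.400.
ρ_D = 0.865·3.400 − 0.79 − 1.40 = 0.751.

0.751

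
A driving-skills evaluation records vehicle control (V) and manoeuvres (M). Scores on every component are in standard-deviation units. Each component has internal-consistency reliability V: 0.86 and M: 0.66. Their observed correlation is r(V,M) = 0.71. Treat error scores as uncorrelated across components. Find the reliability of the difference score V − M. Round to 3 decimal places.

Var(V−M) = 1 + 1 − 2·0.71 = 2 − 1.42 = 0.58.
With uncorrelated errors the cross-covariances are all true-score covariance, so they carry over unchanged; only the diagonal terms shrink to ρᵢσᵢ².
True-score variance = [0.86 + 0.66] − 1.42 = 1.52 − 1.42 = 0.1.
Reliability = 0.1 / 0.58 = 0.172.

0.172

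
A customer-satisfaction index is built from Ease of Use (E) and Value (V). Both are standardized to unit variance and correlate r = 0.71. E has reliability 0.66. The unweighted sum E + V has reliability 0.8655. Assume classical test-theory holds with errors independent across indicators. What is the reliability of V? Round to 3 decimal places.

Var(E+V) = 2 + 2·0.71 = 3.420.
True-score variance = ρ_E + ρ_V + 2·0.71, so 0.8655 = (0.66 + ρ_V + 1.42) / 3.420.
ρ_V = 0.8655·3.420 − 0.66 − 1.42 = 0.880.

0.880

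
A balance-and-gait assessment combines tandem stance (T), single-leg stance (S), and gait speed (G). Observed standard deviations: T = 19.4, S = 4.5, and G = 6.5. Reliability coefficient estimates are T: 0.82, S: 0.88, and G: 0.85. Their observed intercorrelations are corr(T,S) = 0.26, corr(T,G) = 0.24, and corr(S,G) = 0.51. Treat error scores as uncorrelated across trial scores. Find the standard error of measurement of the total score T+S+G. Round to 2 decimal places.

8.75

Var(total) = 438.86 + 135.759 = 574.619.
True-score variance = 362.348 + 135.759 = 498.107, so reliability = 0.8668.
Error variance = 574.619 − 498.107 = 76.5123; SEM = √76.5123 = 8.75.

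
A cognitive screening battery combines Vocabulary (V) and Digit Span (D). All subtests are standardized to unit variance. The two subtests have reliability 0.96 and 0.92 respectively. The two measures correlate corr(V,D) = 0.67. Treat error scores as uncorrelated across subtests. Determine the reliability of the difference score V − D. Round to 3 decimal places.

Var(V−D) = 1 + 1 − 2·0.67 = 2 − 1.34 = 0.66.
With uncorrelated errors the cross-covariances are all true-score covariance, so they carry over unchanged; only the diagonal terms shrink to ρᵢσᵢ².
True-score variance = [0.96 + 0.92] − 1.34 = 1.88 − 1.34 = 0.54.
Reliability = 0.54 / 0.66 = 0.818.

0.818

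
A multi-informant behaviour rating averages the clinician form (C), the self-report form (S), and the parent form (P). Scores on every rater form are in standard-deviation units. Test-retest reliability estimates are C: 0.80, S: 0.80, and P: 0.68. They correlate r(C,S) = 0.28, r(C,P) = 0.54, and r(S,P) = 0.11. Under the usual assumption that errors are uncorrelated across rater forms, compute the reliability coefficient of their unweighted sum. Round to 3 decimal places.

0.852

Var(C+S+P) = 3 + 2·[0.28 + 0.54 + 0.11] = 3 + 1.86 = 4.86.
With uncorrelated errors the cross-covariances are all true-score covariance, so they carry over unchanged; only the diagonal terms shrink to ρᵢσᵢ².
True-score variance = [0.80 + 0.80 + 0.68] + 1.86 = 2.28 + 1.86 = 4.14.
Reliability = 4.14 / 4.86 = 0.852.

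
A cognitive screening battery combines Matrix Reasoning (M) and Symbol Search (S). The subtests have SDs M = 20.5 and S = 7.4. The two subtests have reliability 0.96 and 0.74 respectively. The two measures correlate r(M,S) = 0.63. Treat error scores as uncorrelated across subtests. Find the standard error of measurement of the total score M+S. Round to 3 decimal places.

Var(total) = 475.01 + 191.142 = 666.152.
True-score variance = 443.962 + 191.142 = 635.104, so reliability = 0.9534.
Error variance = 666.152 − 635.104 = 31.0476; SEM = √31.0476 = 5.572.

5.572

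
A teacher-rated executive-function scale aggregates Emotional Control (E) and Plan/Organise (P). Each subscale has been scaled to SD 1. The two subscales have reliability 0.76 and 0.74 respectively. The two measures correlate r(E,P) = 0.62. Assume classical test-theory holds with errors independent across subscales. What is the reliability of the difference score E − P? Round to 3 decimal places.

Var(E−P) = 1 + 1 − 2·0.62 = 2 − 1.24 = 0.76.
Because errors are independent across components, Cov(Tᵢ,Tⱼ) = Cov(Xᵢ,Xⱼ); the off-diagonal part of the true-score variance is the same as above.
True-score variance = [0.76 + 0.74] − 1.24 = 1.5 − 1.24 = 0.26.
Reliability = 0.26 / 0.76 = 0.342.

0.342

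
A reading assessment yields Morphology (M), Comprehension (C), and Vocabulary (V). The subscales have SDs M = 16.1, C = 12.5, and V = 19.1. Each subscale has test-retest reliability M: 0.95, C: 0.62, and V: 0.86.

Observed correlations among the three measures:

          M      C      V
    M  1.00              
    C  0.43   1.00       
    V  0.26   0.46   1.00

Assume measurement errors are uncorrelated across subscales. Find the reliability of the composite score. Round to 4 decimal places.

0.9074

Var(M+C+V) = 16.1² + 12.5² + 19.1² + 2·[16.1·12.5·0.43 + 16.1·19.1·0.26 + 12.5·19.1·0.46] = 780.27 + 552.63 = 1332.9.
Because errors are independent across components, Cov(Tᵢ,Tⱼ) = Cov(Xᵢ,Xⱼ); the off-diagonal part of the true-score variance is the same as above.
True-score variance = [16.1²·0.95 + 12.5²·0.62 + 19.1²·0.86] + 552.63 = 656.861 + 552.63 = 1209.49.
Reliability = 1209.49 / 1332.9 = 0.9074.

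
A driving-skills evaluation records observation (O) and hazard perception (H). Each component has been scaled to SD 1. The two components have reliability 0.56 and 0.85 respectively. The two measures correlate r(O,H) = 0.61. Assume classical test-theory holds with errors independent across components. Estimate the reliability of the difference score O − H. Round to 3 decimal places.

Var(O−H) = 1 + 1 − 2·0.61 = 2 − 1.22 = 0.78.
With uncorrelated errors the cross-covariances are all true-score covariance, so they carry over unchanged; only the diagonal terms shrink to ρᵢσᵢ².
True-score variance = [0.56 + 0.85] − 1.22 = 1.41 − 1.22 = 0.19.
Reliability = 0.19 / 0.78 = 0.244.

0.244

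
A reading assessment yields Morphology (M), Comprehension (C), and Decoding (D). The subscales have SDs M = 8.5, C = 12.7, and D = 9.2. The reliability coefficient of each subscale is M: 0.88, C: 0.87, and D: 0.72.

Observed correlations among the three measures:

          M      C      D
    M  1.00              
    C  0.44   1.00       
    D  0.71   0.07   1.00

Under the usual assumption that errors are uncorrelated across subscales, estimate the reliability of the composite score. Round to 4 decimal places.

0.9013

Var(M+C+D) = 8.5² + 12.7² + 9.2² + 2·[8.5·12.7·0.44 + 8.5·9.2·0.71 + 12.7·9.2·0.07] = 318.18 + 222.398 = 540.578.
Under uncorrelated errors the observed covariances equal the true-score covariances, so only the own-variance terms attenuate.
True-score variance = [8.5²·0.88 + 12.7²·0.87 + 9.2²·0.72] + 222.398 = 264.843 + 222.398 = 487.241.
Reliability = 487.241 / 540.578 = 0.9013.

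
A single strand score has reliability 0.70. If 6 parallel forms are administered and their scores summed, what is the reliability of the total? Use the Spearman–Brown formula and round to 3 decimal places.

ρ_k = kρ / (1 + (k−1)ρ) = 6·0.70 / (1 + 5·0.70) = 4.200 / 4.500 = 0.933.

0.933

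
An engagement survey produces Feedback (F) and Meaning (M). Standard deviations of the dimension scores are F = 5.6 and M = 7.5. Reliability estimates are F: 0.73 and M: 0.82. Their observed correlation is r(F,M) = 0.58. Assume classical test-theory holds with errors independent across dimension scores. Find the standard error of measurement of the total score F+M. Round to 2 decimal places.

4.31

Var(total) = 87.61 + 48.72 = 136.33.
True-score variance = 69.0178 + 48.72 = 117.738, so reliability = 0.8636.
Error variance = 136.33 − 117.738 = 18.5922; SEM = √18.5922 = 4.31.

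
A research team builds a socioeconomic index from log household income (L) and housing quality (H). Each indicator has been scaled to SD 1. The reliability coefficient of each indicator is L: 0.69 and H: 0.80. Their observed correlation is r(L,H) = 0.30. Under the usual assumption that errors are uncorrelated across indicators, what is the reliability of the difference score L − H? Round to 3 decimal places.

0.636

Var(L−H) = 1 + 1 − 2·0.30 = 2 − 0.6 = 1.4.
Under uncorrelated errors the observed covariances equal the true-score covariances, so only the own-variance terms attenuate.
True-score variance = [0.69 + 0.80] − 0.6 = 1.49 − 0.6 = 0.89.
Reliability = 0.89 / 1.4 = 0.636.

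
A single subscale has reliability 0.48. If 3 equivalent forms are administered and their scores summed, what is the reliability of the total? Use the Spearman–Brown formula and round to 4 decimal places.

0.7347

ρ_k = kρ / (1 + (k−1)ρ) = 3·0.48 / (1 + 2·0.48) = 1.440 / 1.960 = 0.7347.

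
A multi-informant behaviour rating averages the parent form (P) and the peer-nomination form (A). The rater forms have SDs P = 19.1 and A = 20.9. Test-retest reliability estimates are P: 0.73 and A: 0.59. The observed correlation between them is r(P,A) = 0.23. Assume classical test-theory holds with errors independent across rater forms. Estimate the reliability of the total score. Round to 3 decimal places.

Var(P+A) = 19.1² + 20.9² + 2·[19.1·20.9·0.23] = 801.62 + 183.627 = 985.247.
With uncorrelated errors the cross-covariances are all true-score covariance, so they carry over unchanged; only the diagonal terms shrink to ρᵢσᵢ².
True-score variance = [19.1²·0.73 + 20.9²·0.59] + 183.627 = 524.029 + 183.627 = 707.657.
Reliability = 707.657 / 985.247 = 0.718.

0.718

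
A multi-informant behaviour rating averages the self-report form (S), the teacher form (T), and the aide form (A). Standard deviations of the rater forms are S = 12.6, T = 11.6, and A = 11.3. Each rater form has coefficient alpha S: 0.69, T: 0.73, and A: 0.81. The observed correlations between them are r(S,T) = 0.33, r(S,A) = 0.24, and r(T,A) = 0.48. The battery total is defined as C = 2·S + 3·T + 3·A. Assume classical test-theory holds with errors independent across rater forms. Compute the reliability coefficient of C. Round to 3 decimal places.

Var(C) = 2²·12.6² + 3²·11.6² + 3²·11.3² + 2·[6·12.6·11.6·0.33 + 6·12.6·11.3·0.24 + 9·11.6·11.3·0.48] = 2995.29 + 2121.38 = 5116.67.
Under uncorrelated errors the observed covariances equal the true-score covariances, so only the own-variance terms attenuate.
True-score variance = [2²·12.6²·0.69 + 3²·11.6²·0.73 + 3²·11.3²·0.81] + 2121.38 = 2253.1 + 2121.38 = 4374.48.
Reliability = 4374.48 / 5116.67 = 0.855.

0.855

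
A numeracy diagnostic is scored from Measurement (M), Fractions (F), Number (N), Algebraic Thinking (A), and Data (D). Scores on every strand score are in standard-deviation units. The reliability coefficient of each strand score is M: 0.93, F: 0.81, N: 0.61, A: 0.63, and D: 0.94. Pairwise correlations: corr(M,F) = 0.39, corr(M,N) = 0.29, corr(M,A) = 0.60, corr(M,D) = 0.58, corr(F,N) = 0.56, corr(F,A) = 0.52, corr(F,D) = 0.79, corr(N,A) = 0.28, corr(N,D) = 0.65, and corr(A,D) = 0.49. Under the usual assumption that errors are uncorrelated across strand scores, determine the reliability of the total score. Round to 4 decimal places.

0.9294

Var(M+F+N+A+D) = 5 + 2·[0.39 + 0.29 + 0.60 + 0.58 + 0.56 + 0.52 + 0.79 + 0.28 + 0.65 + 0.49] = 5 + 10.3 = 15.3.
Under uncorrelated errors the observed covariances equal the true-score covariances, so only the own-variance terms attenuate.
True-score variance = [0.93 + 0.81 + 0.61 + 0.63 + 0.94] + 10.3 = 3.92 + 10.3 = 14.22.
Reliability = 14.22 / 15.3 = 0.9294.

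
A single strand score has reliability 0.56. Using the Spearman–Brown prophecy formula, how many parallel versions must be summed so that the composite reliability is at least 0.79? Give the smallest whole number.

3

k ≥ ρ*(1−ρ₁)/(ρ₁(1−ρ*)) = 0.79·0.44 / (0.56·0.21) = 2.956.
Smallest integer k = 3.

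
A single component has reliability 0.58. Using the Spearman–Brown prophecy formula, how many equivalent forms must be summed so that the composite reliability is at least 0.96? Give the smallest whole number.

k ≥ ρ*(1−ρ₁)/(ρ₁(1−ρ*)) = 0.96·0.42 / (0.58·0.04) = 17.379.
Smallest integer k = 18.

18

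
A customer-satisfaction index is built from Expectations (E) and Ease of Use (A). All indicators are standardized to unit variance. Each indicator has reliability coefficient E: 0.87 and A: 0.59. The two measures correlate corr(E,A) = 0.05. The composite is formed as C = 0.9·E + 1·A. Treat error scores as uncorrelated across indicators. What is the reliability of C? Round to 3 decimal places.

Var(C) = 0.9² + 1 + 2·[0.9·0.05] = 1.81 + 0.09 = 1.9.
Under uncorrelated errors the observed covariances equal the true-score covariances, so only the own-variance terms attenuate.
True-score variance = [0.9²·0.87 + 0.59] + 0.09 = 1.2947 + 0.09 = 1.3847.
Reliability = 1.3847 / 1.9 = 0.729.

0.729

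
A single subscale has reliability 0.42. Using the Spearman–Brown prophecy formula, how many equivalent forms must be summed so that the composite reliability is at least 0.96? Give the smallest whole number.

k ≥ ρ*(1−ρ₁)/(ρ₁(1−ρ*)) = 0.96·0.58 / (0.42·0.04) = 33.143.
Smallest integer k = 34.

34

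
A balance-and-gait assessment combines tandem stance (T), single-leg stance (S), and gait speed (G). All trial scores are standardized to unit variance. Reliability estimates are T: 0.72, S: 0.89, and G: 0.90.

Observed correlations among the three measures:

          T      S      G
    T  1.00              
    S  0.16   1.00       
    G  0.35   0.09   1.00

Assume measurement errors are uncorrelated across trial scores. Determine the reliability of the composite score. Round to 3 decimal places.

Var(T+S+G) = 3 + 2·[0.16 + 0.35 + 0.09] = 3 + 1.2 = 4.2.
Because errors are independent across components, Cov(Tᵢ,Tⱼ) = Cov(Xᵢ,Xⱼ); the off-diagonal part of the true-score variance is the same as above.
True-score variance = [0.72 + 0.89 + 0.90] + 1.2 = 2.51 + 1.2 = 3.71.
Reliability = 3.71 / 4.2 = 0.883.

0.883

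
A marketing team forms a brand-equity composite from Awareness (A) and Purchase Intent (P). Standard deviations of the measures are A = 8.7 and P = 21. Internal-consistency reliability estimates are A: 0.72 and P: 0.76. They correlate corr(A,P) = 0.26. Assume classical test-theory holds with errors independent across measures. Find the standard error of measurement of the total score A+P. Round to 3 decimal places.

Var(total) = 516.69 + 95.004 = 611.694.
True-score variance = 389.657 + 95.004 = 484.661, so reliability = 0.7923.
Error variance = 611.694 − 484.661 = 127.033; SEM = √127.033 = 11.271.

11.271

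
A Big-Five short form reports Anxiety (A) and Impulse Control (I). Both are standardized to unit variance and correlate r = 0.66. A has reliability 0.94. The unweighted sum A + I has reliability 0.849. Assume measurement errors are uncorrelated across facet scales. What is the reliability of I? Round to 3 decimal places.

0.559

Var(A+I) = 2 + 2·0.66 = 3.320.
True-score variance = ρ_A + ρ_I + 2·0.66, so 0.849 = (0.94 + ρ_I + 1.32) / 3.320.
ρ_I = 0.849·3.320 − 0.94 − 1.32 = 0.559.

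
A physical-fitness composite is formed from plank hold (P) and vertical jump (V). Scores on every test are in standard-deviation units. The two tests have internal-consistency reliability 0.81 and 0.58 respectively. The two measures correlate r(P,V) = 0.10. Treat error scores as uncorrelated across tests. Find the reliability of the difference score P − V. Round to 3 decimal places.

Var(P−V) = 1 + 1 − 2·0.10 = 2 − 0.2 = 1.8.
Under uncorrelated errors the observed covariances equal the true-score covariances, so only the own-variance terms attenuate.
True-score variance = [0.81 + 0.58] − 0.2 = 1.39 − 0.2 = 1.19.
Reliability = 1.19 / 1.8 = 0.661.

0.661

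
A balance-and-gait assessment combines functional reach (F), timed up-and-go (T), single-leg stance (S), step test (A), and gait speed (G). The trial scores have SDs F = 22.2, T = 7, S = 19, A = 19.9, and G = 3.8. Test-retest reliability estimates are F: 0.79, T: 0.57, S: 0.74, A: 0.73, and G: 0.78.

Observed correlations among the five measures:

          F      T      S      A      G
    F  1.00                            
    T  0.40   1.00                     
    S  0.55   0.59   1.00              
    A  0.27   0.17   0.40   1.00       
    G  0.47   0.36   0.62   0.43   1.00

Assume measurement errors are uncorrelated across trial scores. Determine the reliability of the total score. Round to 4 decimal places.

0.8867

Var(F+T+S+A+G) = 22.2² + 7² + 19² + 19.9² + 3.8² + 2·[22.2·7·0.40 + 22.2·19·0.55 + 22.2·19.9·0.27 + 22.2·3.8·0.47 + 7·19·0.59 + 7·19.9·0.17 + 7·3.8·0.36 + 19·19.9·0.40 + 19·3.8·0.62 + 19.9·3.8·0.43] = 1313.29 + 1586.65 = 2899.94.
Under uncorrelated errors the observed covariances equal the true-score covariances, so only the own-variance terms attenuate.
True-score variance = [22.2²·0.79 + 7²·0.57 + 19²·0.74 + 19.9²·0.73 + 3.8²·0.78] + 1586.65 = 984.764 + 1586.65 = 2571.42.
Reliability = 2571.42 / 2899.94 = 0.8867.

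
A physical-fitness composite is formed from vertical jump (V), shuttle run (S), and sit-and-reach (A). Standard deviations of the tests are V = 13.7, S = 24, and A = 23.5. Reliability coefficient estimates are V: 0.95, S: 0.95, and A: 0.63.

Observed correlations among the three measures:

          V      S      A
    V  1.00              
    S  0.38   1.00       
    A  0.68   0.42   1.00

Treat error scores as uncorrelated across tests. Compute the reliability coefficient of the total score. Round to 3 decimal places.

0.902

Var(V+S+A) = 13.7² + 24² + 23.5² + 2·[13.7·24·0.38 + 13.7·23.5·0.68 + 24·23.5·0.42] = 1315.94 + 1161.5 = 2477.44.
With uncorrelated errors the cross-covariances are all true-score covariance, so they carry over unchanged; only the diagonal terms shrink to ρᵢσᵢ².
True-score variance = [13.7²·0.95 + 24²·0.95 + 23.5²·0.63] + 1161.5 = 1073.42 + 1161.5 = 2234.92.
Reliability = 2234.92 / 2477.44 = 0.902.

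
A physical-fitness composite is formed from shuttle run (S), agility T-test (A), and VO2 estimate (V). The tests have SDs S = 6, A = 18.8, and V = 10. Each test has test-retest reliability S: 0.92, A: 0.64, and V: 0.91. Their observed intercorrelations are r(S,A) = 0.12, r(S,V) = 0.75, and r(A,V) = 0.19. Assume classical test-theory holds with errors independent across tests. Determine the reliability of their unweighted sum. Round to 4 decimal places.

Var(S+A+V) = 6² + 18.8² + 10² + 2·[6·18.8·0.12 + 6·10·0.75 + 18.8·10·0.19] = 489.44 + 188.512 = 677.952.
Under uncorrelated errors the observed covariances equal the true-score covariances, so only the own-variance terms attenuate.
True-score variance = [6²·0.92 + 18.8²·0.64 + 10²·0.91] + 188.512 = 350.322 + 188.512 = 538.834.
Reliability = 538.834 / 677.952 = 0.7948.

0.7948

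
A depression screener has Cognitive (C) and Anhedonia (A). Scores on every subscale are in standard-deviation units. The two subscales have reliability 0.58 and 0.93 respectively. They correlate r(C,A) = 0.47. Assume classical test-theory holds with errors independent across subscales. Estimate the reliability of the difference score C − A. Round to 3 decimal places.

0.538

Var(C−A) = 1 + 1 − 2·0.47 = 2 − 0.94 = 1.06.
Because errors are independent across components, Cov(Tᵢ,Tⱼ) = Cov(Xᵢ,Xⱼ); the off-diagonal part of the true-score variance is the same as above.
True-score variance = [0.58 + 0.93] − 0.94 = 1.51 − 0.94 = 0.57.
Reliability = 0.57 / 1.06 = 0.538.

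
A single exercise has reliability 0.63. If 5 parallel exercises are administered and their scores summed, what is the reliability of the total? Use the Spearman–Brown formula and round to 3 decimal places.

ρ_k = kρ / (1 + (k−1)ρ) = 5·0.63 / (1 + 4·0.63) = 3.150 / 3.520 = 0.895.

0.895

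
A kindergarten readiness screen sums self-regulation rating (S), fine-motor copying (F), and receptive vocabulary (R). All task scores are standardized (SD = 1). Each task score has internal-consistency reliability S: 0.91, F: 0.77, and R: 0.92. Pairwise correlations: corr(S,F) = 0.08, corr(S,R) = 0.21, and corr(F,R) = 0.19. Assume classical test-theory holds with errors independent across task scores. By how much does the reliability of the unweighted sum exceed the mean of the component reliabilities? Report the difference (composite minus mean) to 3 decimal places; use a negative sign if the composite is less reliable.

Var(sum) = 3 + 0.96 = 3.96; true-score variance = 2.6 + 0.96 = 3.56; composite reliability = 0.8990.
Mean component reliability = 0.8667.
Difference = 0.8990 − 0.8667 = 0.032.

0.032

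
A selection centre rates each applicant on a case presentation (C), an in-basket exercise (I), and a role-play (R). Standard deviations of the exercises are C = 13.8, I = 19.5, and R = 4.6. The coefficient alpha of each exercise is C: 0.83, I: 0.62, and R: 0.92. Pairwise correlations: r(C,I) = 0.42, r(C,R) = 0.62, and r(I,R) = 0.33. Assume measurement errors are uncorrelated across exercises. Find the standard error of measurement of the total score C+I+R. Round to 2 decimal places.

Var(total) = 591.85 + 363.961 = 955.811.
True-score variance = 413.287 + 363.961 = 777.249, so reliability = 0.8132.
Error variance = 955.811 − 777.249 = 178.563; SEM = √178.563 = 13.36.

13.36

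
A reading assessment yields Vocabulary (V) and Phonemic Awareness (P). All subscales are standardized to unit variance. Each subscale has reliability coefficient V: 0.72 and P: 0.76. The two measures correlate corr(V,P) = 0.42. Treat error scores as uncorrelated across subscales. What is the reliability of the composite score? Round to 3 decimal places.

Var(V+P) = 2 + 2·[0.42] = 2 + 0.84 = 2.84.
Under uncorrelated errors the observed covariances equal the true-score covariances, so only the own-variance terms attenuate.
True-score variance = [0.72 + 0.76] + 0.84 = 1.48 + 0.84 = 2.32.
Reliability = 2.32 / 2.84 = 0.817.

0.817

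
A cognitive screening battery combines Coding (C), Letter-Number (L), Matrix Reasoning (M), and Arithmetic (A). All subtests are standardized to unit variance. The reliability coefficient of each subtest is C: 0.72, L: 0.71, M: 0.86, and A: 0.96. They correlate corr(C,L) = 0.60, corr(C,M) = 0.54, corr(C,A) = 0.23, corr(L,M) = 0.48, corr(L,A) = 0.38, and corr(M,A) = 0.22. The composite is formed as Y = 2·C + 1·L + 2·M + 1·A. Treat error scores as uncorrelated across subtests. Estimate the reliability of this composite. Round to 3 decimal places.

0.905

Var(Y) = 2² + 1 + 2² + 1 + 2·[2·0.60 + 4·0.54 + 2·0.23 + 2·0.48 + 0.38 + 2·0.22] = 10 + 11.2 = 21.2.
Under uncorrelated errors the observed covariances equal the true-score covariances, so only the own-variance terms attenuate.
True-score variance = [2²·0.72 + 0.71 + 2²·0.86 + 0.96] + 11.2 = 7.99 + 11.2 = 19.19.
Reliability = 19.19 / 21.2 = 0.905.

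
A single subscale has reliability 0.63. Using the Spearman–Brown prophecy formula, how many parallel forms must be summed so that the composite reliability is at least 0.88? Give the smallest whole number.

k ≥ ρ*(1−ρ₁)/(ρ₁(1−ρ*)) = 0.88·0.37 / (0.63·0.12) = 4.307.
Smallest integer k = 5.

5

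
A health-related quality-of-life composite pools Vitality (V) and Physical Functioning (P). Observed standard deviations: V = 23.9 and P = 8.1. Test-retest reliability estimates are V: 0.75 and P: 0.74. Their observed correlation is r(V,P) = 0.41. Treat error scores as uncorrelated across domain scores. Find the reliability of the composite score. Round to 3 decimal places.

Var(V+P) = 23.9² + 8.1² + 2·[23.9·8.1·0.41] = 636.82 + 158.744 = 795.564.
Because errors are independent across components, Cov(Tᵢ,Tⱼ) = Cov(Xᵢ,Xⱼ); the off-diagonal part of the true-score variance is the same as above.
True-score variance = [23.9²·0.75 + 8.1²·0.74] + 158.744 = 476.959 + 158.744 = 635.703.
Reliability = 635.703 / 795.564 = 0.799.

0.799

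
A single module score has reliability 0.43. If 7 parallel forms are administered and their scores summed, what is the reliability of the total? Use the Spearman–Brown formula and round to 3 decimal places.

0.841

ρ_k = kρ / (1 + (k−1)ρ) = 7·0.43 / (1 + 6·0.43) = 3.010 / 3.580 = 0.841.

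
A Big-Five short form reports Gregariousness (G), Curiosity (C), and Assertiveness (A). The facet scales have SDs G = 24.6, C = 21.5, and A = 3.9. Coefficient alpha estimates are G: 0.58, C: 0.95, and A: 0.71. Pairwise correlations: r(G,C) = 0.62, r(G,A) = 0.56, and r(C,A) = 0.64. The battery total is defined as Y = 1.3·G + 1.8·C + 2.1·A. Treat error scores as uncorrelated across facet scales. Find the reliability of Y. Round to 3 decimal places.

0.891

Var(Y) = 1.3²·24.6² + 1.8²·21.5² + 2.1²·3.9² + 2·[2.34·24.6·21.5·0.62 + 2.73·24.6·3.9·0.56 + 3.78·21.5·3.9·0.64] = 2587.49 + 2233.7 = 4821.19.
Because errors are independent across components, Cov(Tᵢ,Tⱼ) = Cov(Xᵢ,Xⱼ); the off-diagonal part of the true-score variance is the same as above.
True-score variance = [1.3²·24.6²·0.58 + 1.8²·21.5²·0.95 + 2.1²·3.9²·0.71] + 2233.7 = 2063.61 + 2233.7 = 4297.31.
Reliability = 4297.31 / 4821.19 = 0.891.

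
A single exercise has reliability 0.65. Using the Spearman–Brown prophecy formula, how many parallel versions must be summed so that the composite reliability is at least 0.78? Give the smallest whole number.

k ≥ ρ*(1−ρ₁)/(ρ₁(1−ρ*)) = 0.78·0.35 / (0.65·0.22) = 1.909.
Smallest integer k = 2.

2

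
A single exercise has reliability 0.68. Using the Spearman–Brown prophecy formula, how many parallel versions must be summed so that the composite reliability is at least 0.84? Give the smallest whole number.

3

k ≥ ρ*(1−ρ₁)/(ρ₁(1−ρ*)) = 0.84·0.32 / (0.68·0.16) = 2.471.
Smallest integer k = 3.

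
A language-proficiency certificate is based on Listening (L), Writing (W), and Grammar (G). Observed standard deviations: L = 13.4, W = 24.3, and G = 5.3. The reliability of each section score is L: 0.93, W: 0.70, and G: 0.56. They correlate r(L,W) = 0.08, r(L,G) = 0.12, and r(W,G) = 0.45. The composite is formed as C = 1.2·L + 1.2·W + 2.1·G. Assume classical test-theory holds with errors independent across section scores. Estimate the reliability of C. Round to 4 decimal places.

Var(C) = 1.2²·13.4² + 1.2²·24.3² + 2.1²·5.3² + 2·[1.44·13.4·24.3·0.08 + 2.52·13.4·5.3·0.12 + 2.52·24.3·5.3·0.45] = 1232.75 + 410.071 = 1642.82.
Under uncorrelated errors the observed covariances equal the true-score covariances, so only the own-variance terms attenuate.
True-score variance = [1.2²·13.4²·0.93 + 1.2²·24.3²·0.70 + 2.1²·5.3²·0.56] + 410.071 = 905.052 + 410.071 = 1315.12.
Reliability = 1315.12 / 1642.82 = 0.8005.

0.8005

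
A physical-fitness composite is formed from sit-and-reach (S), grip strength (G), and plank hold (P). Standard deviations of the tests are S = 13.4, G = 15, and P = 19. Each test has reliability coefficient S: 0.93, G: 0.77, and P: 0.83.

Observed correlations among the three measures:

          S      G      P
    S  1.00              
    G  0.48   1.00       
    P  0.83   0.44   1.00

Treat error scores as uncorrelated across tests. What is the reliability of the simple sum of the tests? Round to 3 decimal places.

Var(S+G+P) = 13.4² + 15² + 19² + 2·[13.4·15·0.48 + 13.4·19·0.83 + 15·19·0.44] = 765.56 + 866.396 = 1631.96.
Because errors are independent across components, Cov(Tᵢ,Tⱼ) = Cov(Xᵢ,Xⱼ); the off-diagonal part of the true-score variance is the same as above.
True-score variance = [13.4²·0.93 + 15²·0.77 + 19²·0.83] + 866.396 = 639.871 + 866.396 = 1506.27.
Reliability = 1506.27 / 1631.96 = 0.923.

0.923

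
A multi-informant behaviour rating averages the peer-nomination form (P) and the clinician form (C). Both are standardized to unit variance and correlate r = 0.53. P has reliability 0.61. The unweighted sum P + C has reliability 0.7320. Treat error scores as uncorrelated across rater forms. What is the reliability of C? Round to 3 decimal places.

Var(P+C) = 2 + 2·0.53 = 3.060.
True-score variance = ρ_P + ρ_C + 2·0.53, so 0.7320 = (0.61 + ρ_C + 1.06) / 3.060.
ρ_C = 0.7320·3.060 − 0.61 − 1.06 = 0.570.

0.570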